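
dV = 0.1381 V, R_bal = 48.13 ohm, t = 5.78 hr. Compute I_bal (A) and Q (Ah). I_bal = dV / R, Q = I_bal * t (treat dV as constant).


I_bal = dV / R = 0.1381 / 48.13 = 0.0028693 A
Q = I_bal * t = 0.0028693 * 5.78 = 0.01658 Ah

I=0.0028693 A, Q=0.01658 Ah


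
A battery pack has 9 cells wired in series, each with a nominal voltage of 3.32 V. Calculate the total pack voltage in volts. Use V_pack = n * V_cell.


With 9 cells in series at 3.32 V each, V_pack = 29.88 V

29.88 V


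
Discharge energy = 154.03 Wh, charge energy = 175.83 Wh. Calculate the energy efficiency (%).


eta_e = E_dis / E_chg * 100 = 154.03 / 175.83 * 100 = 87.60%

87.60%


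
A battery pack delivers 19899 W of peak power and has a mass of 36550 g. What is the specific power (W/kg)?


Convert: m = 36550 g = 36.55 kg
SP = P / m = 19899 / 36.55 = 544.4 W/kg

544.4 W/kg


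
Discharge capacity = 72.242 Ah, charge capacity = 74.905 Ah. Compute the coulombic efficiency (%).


eta_c = Q_dis / Q_chg * 100 = 72.242 / 74.905 * 100 = 96.44%

96.44%


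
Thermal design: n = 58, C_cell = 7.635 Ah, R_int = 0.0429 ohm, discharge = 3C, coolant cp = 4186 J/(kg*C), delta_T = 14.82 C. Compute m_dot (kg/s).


Step 1: I = 3 * 7.635 = 22.905 A
Step 2: Q_cell = I^2 * R = 22.905^2 * 0.0429 = 22.507 W
Step 3: Q_total = 58 * 22.507 = 1305.4 W
Step 4: m_dot = Q_total / (cp * dT) = 1305.4 / (4186 * 14.82) = 0.02104 kg/s

0.02104 kg/s


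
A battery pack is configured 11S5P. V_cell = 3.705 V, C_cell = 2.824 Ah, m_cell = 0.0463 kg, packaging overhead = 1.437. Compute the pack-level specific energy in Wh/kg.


Step 1: V_pack = 11 * 3.705 = 40.755 V
Step 2: C_pack = 5 * 2.824 = 14.12 Ah
Step 3: E_pack = V_pack * C_pack = 40.755 * 14.12 = 575.46 Wh
Step 4: m_pack = 11 * 5 * 0.0463 * 1.437 = 3.6593 kg
Step 5: ED = E_pack / m_pack = 575.46 / 3.6593 = 157.3 Wh/kg

157.3 Wh/kg


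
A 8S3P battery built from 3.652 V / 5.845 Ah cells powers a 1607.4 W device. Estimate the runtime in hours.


Step 1: E_pack = Ns * V_cell * Np * C_cell = 8 * 3.652 * 3 * 5.845 = 512.3 Wh
Step 2: t = E_pack / P = 512.3 / 1607.4 = 0.3187 hr

0.3187 hr


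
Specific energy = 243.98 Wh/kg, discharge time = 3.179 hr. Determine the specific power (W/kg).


Specific power = 243.98 Wh/kg / 3.179 hr = 76.75 W/kg

76.75 W/kg


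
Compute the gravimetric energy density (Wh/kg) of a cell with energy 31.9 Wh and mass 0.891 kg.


ED = E / m = 31.9 / 0.891 = 35.80 Wh/kg

35.80 Wh/kg


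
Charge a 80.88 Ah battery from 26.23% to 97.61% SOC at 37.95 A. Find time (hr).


Step 1: dSOC = 97.61% - 26.23% = 71.38%
Step 2: delta_Ah = 80.88 * 71.38 / 100 = 57.732 Ah
Step 3: t = 57.732 / 37.95 = 1.521 hr

1.521 hr


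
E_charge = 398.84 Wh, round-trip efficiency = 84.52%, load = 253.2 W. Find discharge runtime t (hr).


Step 1: E_discharge = eta/100 * E_charge = 84.52/100 * 398.84 = 337.1 Wh
Step 2: t = E_discharge / P = 337.1 / 253.2 = 1.331 hr

1.331 hr


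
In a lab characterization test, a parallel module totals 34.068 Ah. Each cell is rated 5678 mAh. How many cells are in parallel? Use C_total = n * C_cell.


Convert: C_cell = 5678 mAh = 5.678 Ah
n = C_total / C_cell = 34.068 / 5.678 = 6

6


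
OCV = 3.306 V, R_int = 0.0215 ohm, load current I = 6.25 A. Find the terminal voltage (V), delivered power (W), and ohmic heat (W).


Step 1: V_terminal = OCV - I*R = 3.306 - 6.25 * 0.0215 = 3.1716 V
Step 2: P_out = V_terminal * I = 3.1716 * 6.25 = 19.82 W
Step 3: Q = I^2 * R = 6.25^2 * 0.0215 = 0.8398 W

V=3.1716 V, P=19.82 W, Q=0.8398 W


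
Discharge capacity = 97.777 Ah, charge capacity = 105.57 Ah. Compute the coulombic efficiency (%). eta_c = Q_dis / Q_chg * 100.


Coulombic efficiency = 97.777/105.57 * 100% = 92.62%

92.62%


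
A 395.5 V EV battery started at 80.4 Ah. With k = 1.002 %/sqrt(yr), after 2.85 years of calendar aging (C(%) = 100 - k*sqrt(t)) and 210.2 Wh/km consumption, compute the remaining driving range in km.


Step 1: capacity retention = 100 - 1.002 * sqrt(2.85) = 100 - 1.002 * 1.6882 = 98.308%
Step 2: C_now = 80.4 * 98.308/100 = 79.04 Ah
Step 3: E_pack = V * C_now = 395.5 * 79.04 = 31260 Wh
Step 4: range = E_pack / consumption = 31260 / 210.2 = 148.7 km

148.7 km


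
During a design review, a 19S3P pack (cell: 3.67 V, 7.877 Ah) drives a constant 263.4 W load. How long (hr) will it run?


Step 1: E_pack = Ns * V_cell * Np * C_cell = 19 * 3.67 * 3 * 7.877 = 1647.8 Wh
Step 2: t = E_pack / P = 1647.8 / 263.4 = 6.256 hr

6.256 hr


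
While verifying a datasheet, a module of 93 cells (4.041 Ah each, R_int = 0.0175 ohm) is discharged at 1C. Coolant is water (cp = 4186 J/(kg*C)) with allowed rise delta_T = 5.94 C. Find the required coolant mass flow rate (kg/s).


Step 1: I = 1 * 4.041 = 4.041 A
Step 2: Q_cell = I^2 * R = 4.041^2 * 0.0175 = 0.28577 W
Step 3: Q_total = 93 * 0.28577 = 26.577 W
Step 4: m_dot = Q_total / (cp * dT) = 26.577 / (4186 * 5.94) = 0.001069 kg/s

0.001069 kg/s


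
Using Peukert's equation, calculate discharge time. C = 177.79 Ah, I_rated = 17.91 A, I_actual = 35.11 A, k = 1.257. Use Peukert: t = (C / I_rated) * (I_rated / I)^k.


t_rated = C / I_rated = 177.79 / 17.91 = 9.9269 hr
(I_rated/I)^k = (0.51011)^1.257 = 0.42908
t = t_rated * (I_rated/I)^k = 9.9269 * 0.42908 = 4.259 hr

4.259 hr


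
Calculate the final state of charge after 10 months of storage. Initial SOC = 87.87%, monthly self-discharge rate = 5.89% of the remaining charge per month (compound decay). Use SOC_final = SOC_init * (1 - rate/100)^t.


Monthly retention factor = 1 - 5.89/100 = 0.9411
Over 10 months: factor^10 = 0.54495
SOC_final = 87.87 * 0.54495 = 47.88%

47.88%


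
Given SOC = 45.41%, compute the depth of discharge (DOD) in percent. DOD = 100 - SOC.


Complement of SOC: DOD = 100% - 45.41% = 54.59%

54.59%


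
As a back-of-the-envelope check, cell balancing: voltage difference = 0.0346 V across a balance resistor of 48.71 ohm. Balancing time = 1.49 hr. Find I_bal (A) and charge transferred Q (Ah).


First, Ohm's law: I_bal = 0.0346 V / 48.71 ohm = 7.1033e-04 A
Then Q = I * t = 7.1033e-04 A * 1.49 hr = 0.001058 Ah

I=7.1033e-04 A, Q=0.001058 Ah


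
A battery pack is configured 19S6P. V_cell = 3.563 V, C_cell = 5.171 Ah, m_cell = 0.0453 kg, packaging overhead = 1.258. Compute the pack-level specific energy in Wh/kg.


Step 1: V_pack = 19 * 3.563 = 67.697 V
Step 2: C_pack = 6 * 5.171 = 31.026 Ah
Step 3: E_pack = V_pack * C_pack = 67.697 * 31.026 = 2100.4 Wh
Step 4: m_pack = 19 * 6 * 0.0453 * 1.258 = 6.4966 kg
Step 5: ED = E_pack / m_pack = 2100.4 / 6.4966 = 323.3 Wh/kg

323.3 Wh/kg


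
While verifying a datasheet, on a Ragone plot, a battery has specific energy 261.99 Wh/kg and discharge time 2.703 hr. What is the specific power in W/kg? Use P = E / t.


Specific power = 261.99 Wh/kg / 2.703 hr = 96.93 W/kg

96.93 W/kg


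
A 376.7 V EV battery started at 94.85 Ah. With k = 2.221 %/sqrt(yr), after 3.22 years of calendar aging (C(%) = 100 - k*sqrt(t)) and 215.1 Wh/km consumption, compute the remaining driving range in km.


Step 1: capacity retention = 100 - 2.221 * sqrt(3.22) = 100 - 2.221 * 1.7944 = 96.015%
Step 2: C_now = 94.85 * 96.015/100 = 91.07 Ah
Step 3: E_pack = V * C_now = 376.7 * 91.07 = 34306 Wh
Step 4: range = E_pack / consumption = 34306 / 215.1 = 159.5 km

159.5 km


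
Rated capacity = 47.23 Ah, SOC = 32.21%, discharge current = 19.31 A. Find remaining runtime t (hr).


Step 1: remaining = SOC/100 * C_total = 32.21/100 * 47.23 = 15.213 Ah
Step 2: t = remaining / I = 15.213 / 19.31 = 0.7878 hr

0.7878 hr


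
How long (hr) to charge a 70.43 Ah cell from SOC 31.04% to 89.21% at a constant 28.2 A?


delta_Ah = 70.43 * (89.21 - 31.04) / 100 = 40.969 Ah
t = delta_Ah / I = 40.969 / 28.2 = 1.453 hr

1.453 hr


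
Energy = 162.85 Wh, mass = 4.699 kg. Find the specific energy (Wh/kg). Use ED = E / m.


Specific energy = 162.85 Wh / 4.699 kg = 34.66 Wh/kg

34.66 Wh/kg


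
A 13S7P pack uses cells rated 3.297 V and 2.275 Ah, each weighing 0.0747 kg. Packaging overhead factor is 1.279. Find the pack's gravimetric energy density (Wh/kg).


Step 1: V_pack = 13 * 3.297 = 42.861 V
Step 2: C_pack = 7 * 2.275 = 15.925 Ah
Step 3: E_pack = V_pack * C_pack = 42.861 * 15.925 = 682.56 Wh
Step 4: m_pack = 13 * 7 * 0.0747 * 1.279 = 8.6943 kg
Step 5: ED = E_pack / m_pack = 682.56 / 8.6943 = 78.51 Wh/kg

78.51 Wh/kg


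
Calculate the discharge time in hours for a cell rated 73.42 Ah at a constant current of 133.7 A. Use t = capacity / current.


Runtime = 73.42 Ah / 133.7 A = 0.5491 hr

0.5491 hr


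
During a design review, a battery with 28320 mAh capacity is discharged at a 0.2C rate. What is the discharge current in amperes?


Convert: capacity = 28320 mAh = 28.32 Ah
At 0.2C: I = 0.2 * 28.32 Ah = 5.664 A

5.664 A


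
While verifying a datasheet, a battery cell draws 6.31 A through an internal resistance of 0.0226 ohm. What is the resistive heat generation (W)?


Q = I^2 * R = 6.31^2 * 0.0226 = 0.8998 W

0.8998 W


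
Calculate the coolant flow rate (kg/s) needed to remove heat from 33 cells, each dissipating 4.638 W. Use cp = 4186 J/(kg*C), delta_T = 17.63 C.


Q_total = 33 * 4.638 = 153.05 W
m_dot = Q_total / (cp * dT) = 153.05 / (4186 * 17.63) = 0.002074 kg/s

0.002074 kg/s


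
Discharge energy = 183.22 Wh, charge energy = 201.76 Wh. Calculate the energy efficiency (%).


eta_e = E_dis / E_chg * 100 = 183.22 / 201.76 * 100 = 90.81%

90.81%


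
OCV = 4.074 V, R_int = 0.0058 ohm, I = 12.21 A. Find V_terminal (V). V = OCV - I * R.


IR drop = 12.21 * 0.0058 = 0.070818 V
V = 4.074 - 0.070818 = 4.003 V

4.003 V


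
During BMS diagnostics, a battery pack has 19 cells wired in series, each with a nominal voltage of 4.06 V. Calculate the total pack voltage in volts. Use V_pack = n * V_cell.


V_pack = n * V_cell = 19 * 4.06 = 77.14 V

77.14 V


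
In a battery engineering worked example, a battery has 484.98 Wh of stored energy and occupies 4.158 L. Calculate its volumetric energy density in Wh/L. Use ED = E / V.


ED = E / V = 484.98 / 4.158 = 116.6 Wh/L

116.6 Wh/L


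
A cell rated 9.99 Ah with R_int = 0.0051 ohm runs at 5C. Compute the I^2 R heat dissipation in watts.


Step 1: I = C_rate * capacity = 5 * 9.99 = 49.95 A
Step 2: Q = I^2 * R = 49.95^2 * 0.0051 = 2495 * 0.0051 = 12.72 W

12.72 W


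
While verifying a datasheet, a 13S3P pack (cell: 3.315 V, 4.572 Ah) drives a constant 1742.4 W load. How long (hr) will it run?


Step 1: E_pack = Ns * V_cell * Np * C_cell = 13 * 3.315 * 3 * 4.572 = 591.09 Wh
Step 2: t = E_pack / P = 591.09 / 1742.4 = 0.3392 hr

0.3392 hr


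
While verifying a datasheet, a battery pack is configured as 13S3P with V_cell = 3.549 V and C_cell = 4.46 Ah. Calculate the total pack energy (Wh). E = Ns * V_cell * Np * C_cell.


E = Ns * Vcell * Np * Ccell = 13 * 3.549 * 3 * 4.46 = 617.3 Wh

617.3 Wh


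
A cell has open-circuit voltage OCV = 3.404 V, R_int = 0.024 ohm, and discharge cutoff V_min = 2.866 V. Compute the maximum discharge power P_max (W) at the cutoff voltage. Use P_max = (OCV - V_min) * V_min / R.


dV = OCV - V_min = 0.538 V (so I_max = dV / R)
P_max = dV * V_min / R = 0.538 * 2.866 / 0.024 = 64.25 W

64.25 W


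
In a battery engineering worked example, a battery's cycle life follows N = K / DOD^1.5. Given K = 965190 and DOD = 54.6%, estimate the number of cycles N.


Step 1: DOD^1.5 = 54.6^1.5 = 403.45
Step 2: N = 965190 / 403.45 = 2392 cycles

2392 cycles


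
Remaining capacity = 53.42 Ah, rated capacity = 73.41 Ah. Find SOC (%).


SOC = (remaining / total) * 100 = (53.42 / 73.41) * 100 = 72.77%

72.77%


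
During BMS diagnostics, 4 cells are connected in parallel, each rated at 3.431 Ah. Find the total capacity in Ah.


Parallel capacities add: 4 * 3.431 Ah = 13.724 Ah

13.724 Ah


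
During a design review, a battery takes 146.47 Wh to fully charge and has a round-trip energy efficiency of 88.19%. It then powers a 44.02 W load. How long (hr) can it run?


Step 1: E_discharge = eta/100 * E_charge = 88.19/100 * 146.47 = 129.17 Wh
Step 2: t = E_discharge / P = 129.17 / 44.02 = 2.934 hr

2.934 hr


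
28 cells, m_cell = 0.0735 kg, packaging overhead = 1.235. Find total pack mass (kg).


Cell mass sum = 28 * 0.0735 = 2.058 kg
With overhead 1.235: m_pack = 2.058 * 1.235 = 2.542 kg

2.542 kg


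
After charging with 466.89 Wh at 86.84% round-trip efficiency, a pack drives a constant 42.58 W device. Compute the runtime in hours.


Step 1: E_discharge = eta/100 * E_charge = 86.84/100 * 466.89 = 405.45 Wh
Step 2: t = E_discharge / P = 405.45 / 42.58 = 9.522 hr

9.522 hr


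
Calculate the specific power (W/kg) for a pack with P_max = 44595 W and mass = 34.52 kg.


Specific power = 44595 W / 34.52 kg = 1292 W/kg

1292 W/kg


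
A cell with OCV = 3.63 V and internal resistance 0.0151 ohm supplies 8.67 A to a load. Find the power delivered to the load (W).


Step 1: V_terminal = OCV - I*R = 3.63 - 8.67 * 0.0151 = 3.4991 V
Step 2: P_out = V_terminal * I = 3.4991 * 8.67 = 30.34 W

30.34 W


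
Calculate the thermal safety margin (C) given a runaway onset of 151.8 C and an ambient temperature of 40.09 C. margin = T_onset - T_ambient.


Safety margin = 151.8 C - 40.09 C = 111.71 C

111.71 C


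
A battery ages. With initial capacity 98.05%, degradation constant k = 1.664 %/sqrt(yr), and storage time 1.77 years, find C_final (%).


Step 1: sqrt(1.77 yr) = 1.3304
Step 2: drop = 1.664 * 1.3304 = 2.2138
Step 3: C_final = 98.05 - 2.2138 = 95.84%

95.84%


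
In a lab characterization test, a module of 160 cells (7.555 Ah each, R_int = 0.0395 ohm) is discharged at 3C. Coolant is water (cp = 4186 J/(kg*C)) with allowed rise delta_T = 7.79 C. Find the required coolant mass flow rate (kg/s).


Step 1: I = 3 * 7.555 = 22.665 A
Step 2: Q_cell = I^2 * R = 22.665^2 * 0.0395 = 20.291 W
Step 3: Q_total = 160 * 20.291 = 3246.6 W
Step 4: m_dot = Q_total / (cp * dT) = 3246.6 / (4186 * 7.79) = 0.09956 kg/s

0.09956 kg/s


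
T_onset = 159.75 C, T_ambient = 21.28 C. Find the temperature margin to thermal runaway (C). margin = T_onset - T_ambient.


margin = T_onset - T_ambient = 159.75 - 21.28 = 138.47 C

138.47 C


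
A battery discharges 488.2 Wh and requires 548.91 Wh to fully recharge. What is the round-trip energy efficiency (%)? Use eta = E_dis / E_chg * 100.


Round-trip efficiency = 488.2/548.91 * 100% = 88.94%

88.94%


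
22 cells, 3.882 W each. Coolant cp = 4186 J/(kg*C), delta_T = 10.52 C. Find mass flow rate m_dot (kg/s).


Step 1: Total heat Q = 22 * 3.882 W = 85.404 W
Step 2: denom = cp * dT = 4186 * 10.52 = 44037
Step 3: m_dot = 85.404 / 44037 = 0.001939 kg/s

0.001939 kg/s


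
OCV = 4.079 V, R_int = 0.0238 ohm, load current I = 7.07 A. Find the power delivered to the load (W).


Step 1: V_terminal = OCV - I*R = 4.079 - 7.07 * 0.0238 = 3.9107 V
Step 2: P_out = V_terminal * I = 3.9107 * 7.07 = 27.65 W

27.65 W


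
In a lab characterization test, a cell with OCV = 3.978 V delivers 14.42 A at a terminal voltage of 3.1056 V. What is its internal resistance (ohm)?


R = (OCV - V) / I = (3.978 - 3.1056) / 14.42 = 0.06050 ohm

0.06050 ohm


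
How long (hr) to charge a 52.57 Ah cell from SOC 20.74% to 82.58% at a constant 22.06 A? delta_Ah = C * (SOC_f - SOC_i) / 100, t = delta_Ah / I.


Step 1: dSOC = 82.58% - 20.74% = 61.84%
Step 2: delta_Ah = 52.57 * 61.84 / 100 = 32.509 Ah
Step 3: t = 32.509 / 22.06 = 1.474 hr

1.474 hr


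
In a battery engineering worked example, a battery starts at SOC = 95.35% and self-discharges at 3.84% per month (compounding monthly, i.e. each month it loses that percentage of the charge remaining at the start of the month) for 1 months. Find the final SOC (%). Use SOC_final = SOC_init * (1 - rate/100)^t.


Monthly retention factor = 1 - 3.84/100 = 0.9616
Over 1 months: factor^1 = 0.9616
SOC_final = 95.35 * 0.9616 = 91.69%

91.69%


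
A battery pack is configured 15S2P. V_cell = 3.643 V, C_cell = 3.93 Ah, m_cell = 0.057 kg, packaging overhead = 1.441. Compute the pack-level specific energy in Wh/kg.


Step 1: V_pack = 15 * 3.643 = 54.645 V
Step 2: C_pack = 2 * 3.93 = 7.86 Ah
Step 3: E_pack = V_pack * C_pack = 54.645 * 7.86 = 429.51 Wh
Step 4: m_pack = 15 * 2 * 0.057 * 1.441 = 2.4641 kg
Step 5: ED = E_pack / m_pack = 429.51 / 2.4641 = 174.3 Wh/kg

174.3 Wh/kg


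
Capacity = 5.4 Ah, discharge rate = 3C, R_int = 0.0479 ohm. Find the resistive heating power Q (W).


Step 1: I = C_rate * capacity = 3 * 5.4 = 16.2 A
Step 2: Q = I^2 * R = 16.2^2 * 0.0479 = 262.44 * 0.0479 = 12.57 W

12.57 W


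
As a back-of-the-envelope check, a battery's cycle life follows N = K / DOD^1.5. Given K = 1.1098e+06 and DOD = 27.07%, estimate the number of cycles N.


DOD^1.5 = 140.84
N = K / DOD^1.5 = 1.1098e+06 / 140.84 = 7880

7880 cycles


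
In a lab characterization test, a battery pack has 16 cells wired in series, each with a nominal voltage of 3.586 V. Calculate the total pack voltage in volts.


With 16 cells in series at 3.586 V each, V_pack = 57.376 V

57.376 V


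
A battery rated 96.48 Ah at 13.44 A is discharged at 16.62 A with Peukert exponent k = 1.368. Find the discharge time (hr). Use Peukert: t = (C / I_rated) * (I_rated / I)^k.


Step 1: t_rated = C / I_rated = 96.48 / 13.44 = 7.1786 hr
Step 2: ratio = 13.44 / 16.62 = 0.80866
Step 3: ratio^k = 0.80866^1.368 = 0.74787
Step 4: t = t_rated * ratio^k = 7.1786 * 0.74787 = 5.369 hr

5.369 hr


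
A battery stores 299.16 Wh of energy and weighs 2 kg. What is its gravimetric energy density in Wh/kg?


Specific energy = 299.16 Wh / 2 kg = 149.6 Wh/kg

149.6 Wh/kg


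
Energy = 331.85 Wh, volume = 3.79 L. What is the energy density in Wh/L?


ED = E / V = 331.85 / 3.79 = 87.56 Wh/L

87.56 Wh/L


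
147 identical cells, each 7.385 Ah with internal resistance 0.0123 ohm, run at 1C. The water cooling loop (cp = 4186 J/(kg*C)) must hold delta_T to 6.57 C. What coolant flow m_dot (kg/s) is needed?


Step 1: I = 1 * 7.385 = 7.385 A
Step 2: Q_cell = I^2 * R = 7.385^2 * 0.0123 = 0.67082 W
Step 3: Q_total = 147 * 0.67082 = 98.611 W
Step 4: m_dot = Q_total / (cp * dT) = 98.611 / (4186 * 6.57) = 0.003586 kg/s

0.003586 kg/s


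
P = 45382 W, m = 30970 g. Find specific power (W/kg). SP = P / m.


Convert: m = 30970 g = 30.97 kg
SP = P / m = 45382 / 30.97 = 1465 W/kg

1465 W/kg


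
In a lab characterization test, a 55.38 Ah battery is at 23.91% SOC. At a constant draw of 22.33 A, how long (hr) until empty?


Step 1: remaining = SOC/100 * C_total = 23.91/100 * 55.38 = 13.241 Ah
Step 2: t = remaining / I = 13.241 / 22.33 = 0.5930 hr

0.5930 hr


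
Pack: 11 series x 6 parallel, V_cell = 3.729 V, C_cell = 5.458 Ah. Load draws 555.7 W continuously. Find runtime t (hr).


Step 1: E_pack = Ns * V_cell * Np * C_cell = 11 * 3.729 * 6 * 5.458 = 1343.3 Wh
Step 2: t = E_pack / P = 1343.3 / 555.7 = 2.417 hr

2.417 hr


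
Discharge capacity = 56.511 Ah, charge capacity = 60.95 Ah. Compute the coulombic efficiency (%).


Coulombic efficiency = 56.511/60.95 * 100% = 92.72%

92.72%


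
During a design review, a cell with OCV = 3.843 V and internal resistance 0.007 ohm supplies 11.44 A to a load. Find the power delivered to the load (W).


Step 1: V_terminal = OCV - I*R = 3.843 - 11.44 * 0.007 = 3.7629 V
Step 2: P_out = V_terminal * I = 3.7629 * 11.44 = 43.05 W

43.05 W


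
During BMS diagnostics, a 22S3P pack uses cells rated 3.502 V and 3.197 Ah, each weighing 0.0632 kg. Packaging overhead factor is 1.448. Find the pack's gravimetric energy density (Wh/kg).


Step 1: V_pack = 22 * 3.502 = 77.044 V
Step 2: C_pack = 3 * 3.197 = 9.591 Ah
Step 3: E_pack = V_pack * C_pack = 77.044 * 9.591 = 738.93 Wh
Step 4: m_pack = 22 * 3 * 0.0632 * 1.448 = 6.0399 kg
Step 5: ED = E_pack / m_pack = 738.93 / 6.0399 = 122.3 Wh/kg

122.3 Wh/kg


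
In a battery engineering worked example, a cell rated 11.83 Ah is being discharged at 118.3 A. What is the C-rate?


C_rate = I / capacity = 118.3 / 11.83 = 10C

10C


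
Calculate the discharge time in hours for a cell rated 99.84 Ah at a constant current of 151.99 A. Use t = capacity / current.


Runtime = 99.84 Ah / 151.99 A = 0.6569 hr

0.6569 hr


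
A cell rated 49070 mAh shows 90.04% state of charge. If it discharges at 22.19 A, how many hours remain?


Convert: C_total = 49070 mAh = 49.07 Ah
Step 1: remaining = SOC/100 * C_total = 90.04/100 * 49.07 = 44.183 Ah
Step 2: t = remaining / I = 44.183 / 22.19 = 1.991 hr

1.991 hr


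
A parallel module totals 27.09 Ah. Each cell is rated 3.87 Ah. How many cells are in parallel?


n = C_total / C_cell = 27.09 / 3.87 = 7

7


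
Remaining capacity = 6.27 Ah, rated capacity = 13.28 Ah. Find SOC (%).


SOC% = 6.27 / 13.28 * 100 = 47.21%

47.21%


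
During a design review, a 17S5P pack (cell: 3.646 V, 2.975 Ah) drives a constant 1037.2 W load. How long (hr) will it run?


Step 1: E_pack = Ns * V_cell * Np * C_cell = 17 * 3.646 * 5 * 2.975 = 921.98 Wh
Step 2: t = E_pack / P = 921.98 / 1037.2 = 0.8889 hr

0.8889 hr


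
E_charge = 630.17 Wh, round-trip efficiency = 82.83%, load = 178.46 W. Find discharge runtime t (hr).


Step 1: E_discharge = eta/100 * E_charge = 82.83/100 * 630.17 = 521.97 Wh
Step 2: t = E_discharge / P = 521.97 / 178.46 = 2.925 hr

2.925 hr


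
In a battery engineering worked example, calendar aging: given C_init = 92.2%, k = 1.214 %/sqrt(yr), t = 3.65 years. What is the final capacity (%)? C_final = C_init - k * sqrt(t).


sqrt(t) = sqrt(3.65) = 1.9105
C_final = 92.2 - 1.214 * 1.9105 = 89.88%

89.88%


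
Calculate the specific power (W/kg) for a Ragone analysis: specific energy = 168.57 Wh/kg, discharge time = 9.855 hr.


P_specific = E / t = 168.57 / 9.855 = 17.11 W/kg

17.11 W/kg


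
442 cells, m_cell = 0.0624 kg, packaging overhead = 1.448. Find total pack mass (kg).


m_pack = n * m_cell * overhead = 442 * 0.0624 * 1.448 = 39.94 kg

39.94 kg


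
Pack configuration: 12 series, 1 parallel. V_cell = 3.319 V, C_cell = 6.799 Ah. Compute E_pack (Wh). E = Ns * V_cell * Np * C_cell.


E = Ns * Vcell * Np * Ccell = 12 * 3.319 * 1 * 6.799 = 270.8 Wh

270.8 Wh


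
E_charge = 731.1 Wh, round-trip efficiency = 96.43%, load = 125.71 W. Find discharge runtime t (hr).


Step 1: E_discharge = eta/100 * E_charge = 96.43/100 * 731.1 = 705 Wh
Step 2: t = E_discharge / P = 705 / 125.71 = 5.608 hr

5.608 hr


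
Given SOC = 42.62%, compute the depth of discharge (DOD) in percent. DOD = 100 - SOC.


Complement of SOC: DOD = 100% - 42.62% = 57.38%

57.38%


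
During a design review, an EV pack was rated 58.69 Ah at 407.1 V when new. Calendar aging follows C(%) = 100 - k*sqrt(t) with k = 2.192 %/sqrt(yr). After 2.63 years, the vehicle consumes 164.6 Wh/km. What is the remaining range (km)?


Step 1: capacity retention = 100 - 2.192 * sqrt(2.63) = 100 - 2.192 * 1.6217 = 96.445%
Step 2: C_now = 58.69 * 96.445/100 = 56.604 Ah
Step 3: E_pack = V * C_now = 407.1 * 56.604 = 23043 Wh
Step 4: range = E_pack / consumption = 23043 / 164.6 = 140.0 km

140.0 km


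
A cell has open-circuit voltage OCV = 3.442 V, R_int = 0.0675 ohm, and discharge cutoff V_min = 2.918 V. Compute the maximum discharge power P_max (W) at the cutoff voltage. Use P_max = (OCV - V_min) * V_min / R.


P_max = (OCV - V_min) * V_min / R = (3.442 - 2.918) * 2.918 / 0.0675 = 0.524 * 2.918 / 0.0675 = 22.65 W

22.65 W


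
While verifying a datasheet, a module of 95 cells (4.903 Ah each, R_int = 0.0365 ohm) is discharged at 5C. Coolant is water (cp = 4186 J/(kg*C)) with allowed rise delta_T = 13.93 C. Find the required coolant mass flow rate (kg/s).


Step 1: I = 5 * 4.903 = 24.515 A
Step 2: Q_cell = I^2 * R = 24.515^2 * 0.0365 = 21.936 W
Step 3: Q_total = 95 * 21.936 = 2083.9 W
Step 4: m_dot = Q_total / (cp * dT) = 2083.9 / (4186 * 13.93) = 0.03574 kg/s

0.03574 kg/s


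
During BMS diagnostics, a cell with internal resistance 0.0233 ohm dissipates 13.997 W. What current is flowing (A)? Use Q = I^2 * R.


I = sqrt(Q / R) = sqrt(13.997 / 0.0233) = sqrt(600.73) = 24.51 A

24.51 A


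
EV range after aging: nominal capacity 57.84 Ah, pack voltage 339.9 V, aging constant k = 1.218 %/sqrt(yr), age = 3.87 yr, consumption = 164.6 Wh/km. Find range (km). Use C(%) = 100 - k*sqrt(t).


Step 1: capacity retention = 100 - 1.218 * sqrt(3.87) = 100 - 1.218 * 1.9672 = 97.604%
Step 2: C_now = 57.84 * 97.604/100 = 56.454 Ah
Step 3: E_pack = V * C_now = 339.9 * 56.454 = 19189 Wh
Step 4: range = E_pack / consumption = 19189 / 164.6 = 116.6 km

116.6 km


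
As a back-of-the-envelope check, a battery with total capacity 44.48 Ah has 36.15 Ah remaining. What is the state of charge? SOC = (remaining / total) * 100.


SOC = (remaining / total) * 100 = (36.15 / 44.48) * 100 = 81.27%

81.27%


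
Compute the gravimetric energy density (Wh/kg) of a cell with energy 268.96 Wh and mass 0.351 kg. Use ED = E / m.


ED = E / m = 268.96 / 0.351 = 766.3 Wh/kg

766.3 Wh/kg


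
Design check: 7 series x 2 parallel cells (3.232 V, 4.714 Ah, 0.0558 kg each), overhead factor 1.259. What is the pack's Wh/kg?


Step 1: V_pack = 7 * 3.232 = 22.624 V
Step 2: C_pack = 2 * 4.714 = 9.428 Ah
Step 3: E_pack = V_pack * C_pack = 22.624 * 9.428 = 213.3 Wh
Step 4: m_pack = 7 * 2 * 0.0558 * 1.259 = 0.98353 kg
Step 5: ED = E_pack / m_pack = 213.3 / 0.98353 = 216.9 Wh/kg

216.9 Wh/kg


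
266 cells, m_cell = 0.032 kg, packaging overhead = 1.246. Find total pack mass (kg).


Cell mass sum = 266 * 0.032 = 8.512 kg
With overhead 1.246: m_pack = 8.512 * 1.246 = 10.61 kg

10.61 kg


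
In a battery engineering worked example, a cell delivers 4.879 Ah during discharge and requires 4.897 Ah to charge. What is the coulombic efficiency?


eta_c = Q_dis / Q_chg * 100 = 4.879 / 4.897 * 100 = 99.63%

99.63%


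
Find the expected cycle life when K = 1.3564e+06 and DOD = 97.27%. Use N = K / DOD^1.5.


Step 1: DOD^1.5 = 97.27^1.5 = 959.33
Step 2: N = 1.3564e+06 / 959.33 = 1414 cycles

1414 cycles


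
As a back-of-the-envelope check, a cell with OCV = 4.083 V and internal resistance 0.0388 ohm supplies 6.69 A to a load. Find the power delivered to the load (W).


Step 1: V_terminal = OCV - I*R = 4.083 - 6.69 * 0.0388 = 3.8234 V
Step 2: P_out = V_terminal * I = 3.8234 * 6.69 = 25.58 W

25.58 W


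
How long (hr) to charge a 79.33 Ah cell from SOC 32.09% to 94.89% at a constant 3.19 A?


Step 1: dSOC = 94.89% - 32.09% = 62.8%
Step 2: delta_Ah = 79.33 * 62.8 / 100 = 49.819 Ah
Step 3: t = 49.819 / 3.19 = 15.62 hr

15.62 hr


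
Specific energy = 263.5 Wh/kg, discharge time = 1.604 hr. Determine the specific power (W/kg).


Specific power = 263.5 Wh/kg / 1.604 hr = 164.3 W/kg

164.3 W/kg


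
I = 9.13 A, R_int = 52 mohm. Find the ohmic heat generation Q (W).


Convert: R = 52 mohm = 0.052 ohm
Q = I^2 * R = 9.13^2 * 0.052 = 4.335 W

4.335 W


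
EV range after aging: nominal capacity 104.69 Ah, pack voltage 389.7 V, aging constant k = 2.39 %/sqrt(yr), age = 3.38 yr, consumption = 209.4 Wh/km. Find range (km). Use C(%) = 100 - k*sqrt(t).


Step 1: capacity retention = 100 - 2.39 * sqrt(3.38) = 100 - 2.39 * 1.8385 = 95.606%
Step 2: C_now = 104.69 * 95.606/100 = 100.09 Ah
Step 3: E_pack = V * C_now = 389.7 * 100.09 = 39005 Wh
Step 4: range = E_pack / consumption = 39005 / 209.4 = 186.3 km

186.3 km


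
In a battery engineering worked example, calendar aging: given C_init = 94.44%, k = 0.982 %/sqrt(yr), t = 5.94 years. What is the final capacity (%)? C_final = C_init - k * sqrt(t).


sqrt(t) = sqrt(5.94) = 2.4372
C_final = 94.44 - 0.982 * 2.4372 = 92.05%

92.05%


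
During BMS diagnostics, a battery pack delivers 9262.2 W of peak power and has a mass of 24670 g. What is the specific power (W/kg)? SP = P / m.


Convert: m = 24670 g = 24.67 kg
Specific power = 9262.2 W / 24.67 kg = 375.4 W/kg

375.4 W/kg


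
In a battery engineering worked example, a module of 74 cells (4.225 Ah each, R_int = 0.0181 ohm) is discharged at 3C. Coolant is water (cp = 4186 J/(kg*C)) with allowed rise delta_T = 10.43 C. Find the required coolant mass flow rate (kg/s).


Step 1: I = 3 * 4.225 = 12.675 A
Step 2: Q_cell = I^2 * R = 12.675^2 * 0.0181 = 2.9079 W
Step 3: Q_total = 74 * 2.9079 = 215.18 W
Step 4: m_dot = Q_total / (cp * dT) = 215.18 / (4186 * 10.43) = 0.004929 kg/s

0.004929 kg/s


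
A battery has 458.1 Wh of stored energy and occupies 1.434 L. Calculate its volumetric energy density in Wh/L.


Volumetric ED = 458.1 Wh / 1.434 L = 319.5 Wh/L

319.5 Wh/L


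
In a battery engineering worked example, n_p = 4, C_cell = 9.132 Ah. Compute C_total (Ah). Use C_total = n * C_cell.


Parallel capacities add: 4 * 9.132 Ah = 36.528 Ah

36.528 Ah


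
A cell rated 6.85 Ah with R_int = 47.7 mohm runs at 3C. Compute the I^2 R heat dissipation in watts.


Convert: R = 47.7 mohm = 0.0477 ohm
Step 1: I = C_rate * capacity = 3 * 6.85 = 20.55 A
Step 2: Q = I^2 * R = 20.55^2 * 0.0477 = 422.3 * 0.0477 = 20.14 W

20.14 W


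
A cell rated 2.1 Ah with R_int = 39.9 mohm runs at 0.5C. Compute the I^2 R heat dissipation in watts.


Convert: R = 39.9 mohm = 0.0399 ohm
Step 1: I = C_rate * capacity = 0.5 * 2.1 = 1.05 A
Step 2: Q = I^2 * R = 1.05^2 * 0.0399 = 1.1025 * 0.0399 = 0.04399 W

0.04399 W


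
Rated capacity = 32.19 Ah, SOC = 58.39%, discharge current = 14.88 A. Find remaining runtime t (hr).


Step 1: remaining = SOC/100 * C_total = 58.39/100 * 32.19 = 18.796 Ah
Step 2: t = remaining / I = 18.796 / 14.88 = 1.263 hr

1.263 hr


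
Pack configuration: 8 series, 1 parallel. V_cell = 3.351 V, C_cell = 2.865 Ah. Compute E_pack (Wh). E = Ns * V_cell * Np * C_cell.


V_pack = 8 * 3.351 = 26.808 V
C_pack = 1 * 2.865 = 2.865 Ah
E = V_pack * C_pack = 26.808 * 2.865 = 76.80 Wh

76.80 Wh


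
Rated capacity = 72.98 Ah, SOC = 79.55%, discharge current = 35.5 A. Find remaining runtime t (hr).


Step 1: remaining = SOC/100 * C_total = 79.55/100 * 72.98 = 58.056 Ah
Step 2: t = remaining / I = 58.056 / 35.5 = 1.635 hr

1.635 hr


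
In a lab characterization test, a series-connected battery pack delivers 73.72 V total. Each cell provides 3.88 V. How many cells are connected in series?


Rearranging: n = V_pack / V_cell = 73.72 / 3.88 = 19 cells

19


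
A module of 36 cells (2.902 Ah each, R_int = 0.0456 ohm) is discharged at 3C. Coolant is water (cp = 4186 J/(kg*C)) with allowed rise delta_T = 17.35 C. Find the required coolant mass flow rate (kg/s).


Step 1: I = 3 * 2.902 = 8.706 A
Step 2: Q_cell = I^2 * R = 8.706^2 * 0.0456 = 3.4562 W
Step 3: Q_total = 36 * 3.4562 = 124.42 W
Step 4: m_dot = Q_total / (cp * dT) = 124.42 / (4186 * 17.35) = 0.001713 kg/s

0.001713 kg/s


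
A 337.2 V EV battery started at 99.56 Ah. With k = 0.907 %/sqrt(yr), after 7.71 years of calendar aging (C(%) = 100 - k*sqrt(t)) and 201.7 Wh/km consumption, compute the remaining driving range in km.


Step 1: capacity retention = 100 - 0.907 * sqrt(7.71) = 100 - 0.907 * 2.7767 = 97.482%
Step 2: C_now = 99.56 * 97.482/100 = 97.053 Ah
Step 3: E_pack = V * C_now = 337.2 * 97.053 = 32726 Wh
Step 4: range = E_pack / consumption = 32726 / 201.7 = 162.3 km

162.3 km


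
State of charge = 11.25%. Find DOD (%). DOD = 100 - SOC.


DOD = 100 - SOC = 100 - 11.25 = 88.75%

88.75%


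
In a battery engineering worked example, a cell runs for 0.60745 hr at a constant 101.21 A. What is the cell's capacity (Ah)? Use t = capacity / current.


C = I * t = 101.21 * 0.60745 = 61.48 Ah

61.48 Ah


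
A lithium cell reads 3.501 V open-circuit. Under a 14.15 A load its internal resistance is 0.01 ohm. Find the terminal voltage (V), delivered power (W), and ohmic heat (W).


Step 1: V_terminal = OCV - I*R = 3.501 - 14.15 * 0.01 = 3.3595 V
Step 2: P_out = V_terminal * I = 3.3595 * 14.15 = 47.54 W
Step 3: Q = I^2 * R = 14.15^2 * 0.01 = 2.002 W

V=3.3595 V, P=47.54 W, Q=2.002 W


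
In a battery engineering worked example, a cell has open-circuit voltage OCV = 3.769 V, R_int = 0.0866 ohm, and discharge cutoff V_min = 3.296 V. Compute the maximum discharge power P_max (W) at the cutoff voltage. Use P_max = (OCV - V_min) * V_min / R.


P_max = (OCV - V_min) * V_min / R = (3.769 - 3.296) * 3.296 / 0.0866 = 0.473 * 3.296 / 0.0866 = 18.00 W

18.00 W


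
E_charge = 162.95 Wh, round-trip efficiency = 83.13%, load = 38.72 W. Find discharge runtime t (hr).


Step 1: E_discharge = eta/100 * E_charge = 83.13/100 * 162.95 = 135.46 Wh
Step 2: t = E_discharge / P = 135.46 / 38.72 = 3.498 hr

3.498 hr


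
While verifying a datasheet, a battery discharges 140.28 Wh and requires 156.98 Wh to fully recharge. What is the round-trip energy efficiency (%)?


Round-trip efficiency = 140.28/156.98 * 100% = 89.36%

89.36%


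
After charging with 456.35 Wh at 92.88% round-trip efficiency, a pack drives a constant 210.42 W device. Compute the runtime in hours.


Step 1: E_discharge = eta/100 * E_charge = 92.88/100 * 456.35 = 423.86 Wh
Step 2: t = E_discharge / P = 423.86 / 210.42 = 2.014 hr

2.014 hr


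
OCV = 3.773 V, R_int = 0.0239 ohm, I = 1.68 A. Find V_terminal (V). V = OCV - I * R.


V = OCV - I*R = 3.773 - 1.68 * 0.0239 = 3.733 V

3.733 V


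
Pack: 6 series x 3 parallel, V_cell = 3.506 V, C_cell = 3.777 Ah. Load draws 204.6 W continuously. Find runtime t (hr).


Step 1: E_pack = Ns * V_cell * Np * C_cell = 6 * 3.506 * 3 * 3.777 = 238.36 Wh
Step 2: t = E_pack / P = 238.36 / 204.6 = 1.165 hr

1.165 hr


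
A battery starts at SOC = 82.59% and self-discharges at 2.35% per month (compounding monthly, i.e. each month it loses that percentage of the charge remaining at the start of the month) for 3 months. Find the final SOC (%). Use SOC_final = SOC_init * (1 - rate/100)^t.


decay = (1 - 2.35/100)^3 = 0.93114
SOC_final = 82.59 * 0.93114 = 76.90%

76.90%


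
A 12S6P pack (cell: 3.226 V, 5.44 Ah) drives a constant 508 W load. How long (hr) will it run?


Step 1: E_pack = Ns * V_cell * Np * C_cell = 12 * 3.226 * 6 * 5.44 = 1263.6 Wh
Step 2: t = E_pack / P = 1263.6 / 508 = 2.487 hr

2.487 hr


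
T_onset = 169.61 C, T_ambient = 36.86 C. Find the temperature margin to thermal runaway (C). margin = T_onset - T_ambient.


Safety margin = 169.61 C - 36.86 C = 132.75 C

132.75 C


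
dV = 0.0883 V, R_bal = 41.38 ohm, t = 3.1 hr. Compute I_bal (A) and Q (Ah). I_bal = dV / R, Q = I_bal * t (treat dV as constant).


I_bal = dV / R = 0.0883 / 41.38 = 0.0021339 A
Q = I_bal * t = 0.0021339 * 3.1 = 0.006615 Ah

I=0.0021339 A, Q=0.006615 Ah


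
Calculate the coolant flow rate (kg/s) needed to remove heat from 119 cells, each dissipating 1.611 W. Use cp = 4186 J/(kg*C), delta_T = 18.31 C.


Step 1: Total heat Q = 119 * 1.611 W = 191.71 W
Step 2: denom = cp * dT = 4186 * 18.31 = 76646
Step 3: m_dot = 191.71 / 76646 = 0.002501 kg/s

0.002501 kg/s


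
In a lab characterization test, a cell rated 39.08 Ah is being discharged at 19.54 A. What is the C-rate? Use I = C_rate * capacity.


C_rate = I / capacity = 19.54 / 39.08 = 0.5C

0.5C


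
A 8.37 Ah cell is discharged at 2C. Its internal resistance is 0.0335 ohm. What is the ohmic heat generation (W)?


Step 1: I = C_rate * capacity = 2 * 8.37 = 16.74 A
Step 2: Q = I^2 * R = 16.74^2 * 0.0335 = 280.23 * 0.0335 = 9.388 W

9.388 W


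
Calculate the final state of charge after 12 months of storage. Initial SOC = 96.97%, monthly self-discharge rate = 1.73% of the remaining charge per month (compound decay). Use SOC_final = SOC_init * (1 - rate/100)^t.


Monthly retention factor = 1 - 1.73/100 = 0.9827
Over 12 months: factor^12 = 0.81106
SOC_final = 96.97 * 0.81106 = 78.65%

78.65%


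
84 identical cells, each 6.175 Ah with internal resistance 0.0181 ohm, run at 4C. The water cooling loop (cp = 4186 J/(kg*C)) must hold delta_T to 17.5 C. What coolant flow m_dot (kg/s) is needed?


Step 1: I = 4 * 6.175 = 24.7 A
Step 2: Q_cell = I^2 * R = 24.7^2 * 0.0181 = 11.043 W
Step 3: Q_total = 84 * 11.043 = 927.61 W
Step 4: m_dot = Q_total / (cp * dT) = 927.61 / (4186 * 17.5) = 0.01266 kg/s

0.01266 kg/s


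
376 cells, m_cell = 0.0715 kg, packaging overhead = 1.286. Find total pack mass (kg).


m_pack = n * m_cell * overhead = 376 * 0.0715 * 1.286 = 34.57 kg

34.57 kg


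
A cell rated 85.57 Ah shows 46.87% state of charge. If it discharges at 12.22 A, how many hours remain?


Step 1: remaining = SOC/100 * C_total = 46.87/100 * 85.57 = 40.107 Ah
Step 2: t = remaining / I = 40.107 / 12.22 = 3.282 hr

3.282 hr


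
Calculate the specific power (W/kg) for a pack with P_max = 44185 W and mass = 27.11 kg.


Specific power = 44185 W / 27.11 kg = 1630 W/kg

1630 W/kg


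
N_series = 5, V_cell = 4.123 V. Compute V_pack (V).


With 5 cells in series at 4.123 V each, V_pack = 20.615 V

20.615 V


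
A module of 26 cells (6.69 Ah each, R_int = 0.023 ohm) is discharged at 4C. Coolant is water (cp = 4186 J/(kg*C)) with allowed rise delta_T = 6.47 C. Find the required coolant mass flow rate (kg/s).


Step 1: I = 4 * 6.69 = 26.76 A
Step 2: Q_cell = I^2 * R = 26.76^2 * 0.023 = 16.47 W
Step 3: Q_total = 26 * 16.47 = 428.22 W
Step 4: m_dot = Q_total / (cp * dT) = 428.22 / (4186 * 6.47) = 0.01581 kg/s

0.01581 kg/s


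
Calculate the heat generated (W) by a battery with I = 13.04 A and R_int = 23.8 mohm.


Convert: R = 23.8 mohm = 0.0238 ohm
Q = I^2 * R = 13.04^2 * 0.0238 = 4.047 W

4.047 W


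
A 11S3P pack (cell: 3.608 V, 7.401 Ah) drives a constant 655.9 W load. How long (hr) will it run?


Step 1: E_pack = Ns * V_cell * Np * C_cell = 11 * 3.608 * 3 * 7.401 = 881.19 Wh
Step 2: t = E_pack / P = 881.19 / 655.9 = 1.343 hr

1.343 hr


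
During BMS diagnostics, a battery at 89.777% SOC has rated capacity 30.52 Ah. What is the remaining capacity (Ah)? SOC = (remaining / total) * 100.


remaining = SOC / 100 * total = 89.777 / 100 * 30.52 = 27.40 Ah

27.40 Ah


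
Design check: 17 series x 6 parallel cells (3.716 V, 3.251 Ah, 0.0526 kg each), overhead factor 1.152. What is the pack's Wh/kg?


Step 1: V_pack = 17 * 3.716 = 63.172 V
Step 2: C_pack = 6 * 3.251 = 19.506 Ah
Step 3: E_pack = V_pack * C_pack = 63.172 * 19.506 = 1232.2 Wh
Step 4: m_pack = 17 * 6 * 0.0526 * 1.152 = 6.1807 kg
Step 5: ED = E_pack / m_pack = 1232.2 / 6.1807 = 199.4 Wh/kg

199.4 Wh/kg


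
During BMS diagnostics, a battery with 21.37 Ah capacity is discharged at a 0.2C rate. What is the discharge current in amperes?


I = C_rate * capacity = 0.2 * 21.37 = 4.274 A

4.274 A


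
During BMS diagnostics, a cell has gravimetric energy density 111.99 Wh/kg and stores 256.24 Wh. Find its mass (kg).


m = E / ED = 256.24 / 111.99 = 2.288 kg

2.288 kg


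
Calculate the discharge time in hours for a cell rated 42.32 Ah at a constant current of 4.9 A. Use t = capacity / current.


t = capacity / current = 42.32 / 4.9 = 8.637 hr

8.637 hr


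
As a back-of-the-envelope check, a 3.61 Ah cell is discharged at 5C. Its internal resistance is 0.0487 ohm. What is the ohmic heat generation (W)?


Step 1: I = C_rate * capacity = 5 * 3.61 = 18.05 A
Step 2: Q = I^2 * R = 18.05^2 * 0.0487 = 325.8 * 0.0487 = 15.87 W

15.87 W


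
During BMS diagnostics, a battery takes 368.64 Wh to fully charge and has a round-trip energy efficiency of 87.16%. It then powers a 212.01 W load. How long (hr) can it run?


Step 1: E_discharge = eta/100 * E_charge = 87.16/100 * 368.64 = 321.31 Wh
Step 2: t = E_discharge / P = 321.31 / 212.01 = 1.516 hr

1.516 hr


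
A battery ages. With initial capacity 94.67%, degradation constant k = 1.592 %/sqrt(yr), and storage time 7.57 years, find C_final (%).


Step 1: sqrt(7.57 yr) = 2.7514
Step 2: drop = 1.592 * 2.7514 = 4.3802
Step 3: C_final = 94.67 - 4.3802 = 90.29%

90.29%
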